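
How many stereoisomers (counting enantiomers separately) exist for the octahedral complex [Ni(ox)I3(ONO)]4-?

2

An octahedron has six vertices in three trans pairs; every non-trans pair is cis.
Each ox is bidentate and must span two cis positions.
Working through the distinct placements yields 2 geometric isomers: I mer; I fac.
Each arrangement has an internal mirror plane or centre of symmetry, so none is chiral.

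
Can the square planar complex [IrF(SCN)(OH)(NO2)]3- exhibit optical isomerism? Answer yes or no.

The distinct arrangements are (3 in all): (F/OH trans, NO2/SCN trans); (F/SCN trans, NO2/OH trans); (F/NO2 trans, OH/SCN trans).
Each arrangement has an internal mirror plane or centre of symmetry, so none is chiral.

no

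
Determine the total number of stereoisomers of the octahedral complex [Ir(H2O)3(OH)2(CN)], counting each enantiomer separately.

Working through the distinct placements yields 3 geometric isomers: H2O mer, OH trans; H2O fac, OH cis; H2O mer, OH cis.
Each arrangement has an internal mirror plane or centre of symmetry, so none is chiral.

3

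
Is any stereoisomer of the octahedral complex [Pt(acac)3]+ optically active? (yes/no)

The six octahedral sites form three mutually perpendicular trans pairs.
Each acac is bidentate and must span two cis positions.
Only one geometric arrangement is possible; it has no improper symmetry element, so it exists as a pair of enantiomers (2 stereoisomers).

yes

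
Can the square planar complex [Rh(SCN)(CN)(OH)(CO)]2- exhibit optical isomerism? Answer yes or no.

no

A square has two trans pairs of vertices; adjacent vertices are cis.
Working through the distinct placements yields 3 geometric isomers: (CN/OH trans, CO/SCN trans); (CN/SCN trans, CO/OH trans); (CN/CO trans, OH/SCN trans).
Each arrangement has an internal mirror plane or centre of symmetry, so none is chiral.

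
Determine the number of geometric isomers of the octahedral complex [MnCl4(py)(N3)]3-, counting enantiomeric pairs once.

An octahedron has six vertices in three trans pairs; every non-trans pair is cis.
Systematic placement gives 2 geometric isomers: py and N3 mutually trans; py and N3 mutually cis.

2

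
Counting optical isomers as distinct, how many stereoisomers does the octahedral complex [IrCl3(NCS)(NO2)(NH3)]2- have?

5

Working through the distinct placements yields 4 geometric isomers: Cl mer (3 arrangements); Cl fac (chiral).
One of these lacks any improper symmetry element and so occurs as an enantiomeric pair, giving 4 + 1 = 5 stereoisomers in total.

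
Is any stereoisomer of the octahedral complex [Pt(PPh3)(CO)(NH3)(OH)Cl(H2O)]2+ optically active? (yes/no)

yes

Exhaustive case analysis gives 15 geometric isomers.
Of these, 15 lack any improper symmetry element and so occur as enantiomeric pairs, giving 15 + 15 = 30 stereoisomers in total.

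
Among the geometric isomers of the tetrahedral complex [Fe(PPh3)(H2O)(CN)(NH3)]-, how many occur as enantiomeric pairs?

1

Only one geometric arrangement is possible; it has no improper symmetry element, so it exists as a pair of enantiomers (2 stereoisomers).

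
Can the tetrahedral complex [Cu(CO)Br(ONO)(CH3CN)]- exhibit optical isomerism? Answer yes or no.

yes

All four vertices of a tetrahedron are equivalent and mutually adjacent, so cis/trans isomerism cannot arise.
Only one geometric arrangement is possible; it has no improper symmetry element, so it exists as a pair of enantiomers (2 stereoisomers).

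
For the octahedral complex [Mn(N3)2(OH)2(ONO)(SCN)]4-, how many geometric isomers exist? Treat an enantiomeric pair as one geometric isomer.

6

The six octahedral sites form three mutually perpendicular trans pairs.
There are 6 geometric isomers: N3 trans, OH trans; N3 trans, OH cis; N3 cis, OH cis (3 arrangements, 2 chiral); N3 cis, OH trans.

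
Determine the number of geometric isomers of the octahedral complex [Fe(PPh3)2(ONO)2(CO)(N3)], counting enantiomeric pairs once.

In an octahedral complex each vertex has one trans partner and four cis neighbours.
Working through the distinct placements yields 6 geometric isomers: PPh3 trans, ONO trans; PPh3 cis, ONO cis (3 arrangements, 2 chiral); PPh3 trans, ONO cis; PPh3 cis, ONO trans.

6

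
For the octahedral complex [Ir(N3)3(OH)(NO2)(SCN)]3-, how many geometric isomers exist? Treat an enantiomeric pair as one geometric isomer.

4

An octahedron has six vertices in three trans pairs; every non-trans pair is cis.
Working through the distinct placements yields 4 geometric isomers: N3 mer (3 arrangements); N3 fac (chiral).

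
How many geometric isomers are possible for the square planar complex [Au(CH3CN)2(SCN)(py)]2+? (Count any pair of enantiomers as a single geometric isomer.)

2

The distinct arrangements are (2 in all): CH3CN cis; CH3CN trans.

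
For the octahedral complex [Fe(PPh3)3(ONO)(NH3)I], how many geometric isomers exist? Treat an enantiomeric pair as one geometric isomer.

In an octahedral complex each vertex has one trans partner and four cis neighbours.
Systematic placement gives 4 geometric isomers: PPh3 mer (3 arrangements); PPh3 fac (chiral).

4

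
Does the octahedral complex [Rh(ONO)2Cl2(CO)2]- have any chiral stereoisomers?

yes

In an octahedral complex each vertex has one trans partner and four cis neighbours.
Systematic placement gives 5 geometric isomers: ONO trans, Cl trans, CO trans; ONO cis, Cl cis, CO trans; ONO trans, Cl cis, CO cis; ONO cis, Cl cis, CO cis (chiral); ONO cis, Cl trans, CO cis.
One of these lacks any improper symmetry element and so occurs as an enantiomeric pair, giving 5 + 1 = 6 stereoisomers in total.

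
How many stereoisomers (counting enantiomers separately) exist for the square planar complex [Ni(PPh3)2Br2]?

A square has two trans pairs of vertices; adjacent vertices are cis.
Working through the distinct placements yields 2 geometric isomers: PPh3 cis; PPh3 trans.
Each arrangement has an internal mirror plane or centre of symmetry, so none is chiral.

2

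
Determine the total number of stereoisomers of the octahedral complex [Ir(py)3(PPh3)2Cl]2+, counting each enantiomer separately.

3

In an octahedral complex each vertex has one trans partner and four cis neighbours.
Systematic placement gives 3 geometric isomers: py mer, PPh3 cis; py mer, PPh3 trans; py fac, PPh3 cis.
Each arrangement has an internal mirror plane or centre of symmetry, so none is chiral.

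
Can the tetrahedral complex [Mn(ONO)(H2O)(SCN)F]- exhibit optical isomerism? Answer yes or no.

All four vertices of a tetrahedron are equivalent and mutually adjacent, so cis/trans isomerism cannot arise.
Only one geometric arrangement is possible; it has no improper symmetry element, so it exists as a pair of enantiomers (2 stereoisomers).

yes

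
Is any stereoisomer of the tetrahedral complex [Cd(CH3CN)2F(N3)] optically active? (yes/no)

no

Only one geometric arrangement is possible.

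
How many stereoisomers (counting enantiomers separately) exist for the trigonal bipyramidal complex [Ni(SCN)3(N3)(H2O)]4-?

4

Working through the distinct placements yields 4 geometric isomers: N3 axial, H2O axial; N3 equatorial, H2O axial; N3 axial, H2O equatorial; N3 equatorial, H2O equatorial.
Each arrangement has an internal mirror plane or centre of symmetry, so none is chiral.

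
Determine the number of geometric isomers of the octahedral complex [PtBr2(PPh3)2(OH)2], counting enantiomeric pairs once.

5

The six octahedral sites form three mutually perpendicular trans pairs.
Systematic placement gives 5 geometric isomers: Br trans, PPh3 trans, OH trans; Br trans, PPh3 cis, OH cis; Br cis, PPh3 trans, OH cis; Br cis, PPh3 cis, OH cis (chiral); Br cis, PPh3 cis, OH trans.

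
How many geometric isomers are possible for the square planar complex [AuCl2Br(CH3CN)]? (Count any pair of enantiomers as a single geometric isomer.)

Systematic placement gives 2 geometric isomers: Cl cis; Cl trans.

2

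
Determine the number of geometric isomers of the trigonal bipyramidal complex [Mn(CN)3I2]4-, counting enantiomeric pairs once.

3

A trigonal bipyramid has two axial and three equatorial sites, which are chemically inequivalent.
The distinct arrangements are (3 in all): I both equatorial; I one axial, one equatorial; I both axial.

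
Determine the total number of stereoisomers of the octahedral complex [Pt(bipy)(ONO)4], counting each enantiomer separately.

1

In an octahedral complex each vertex has one trans partner and four cis neighbours.
Each bipy is bidentate and must span two cis positions.
Only one geometric arrangement is possible.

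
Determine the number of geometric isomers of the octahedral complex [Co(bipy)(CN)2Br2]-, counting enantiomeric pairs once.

3

Each bipy is bidentate and must span two cis positions.
Working through the distinct placements yields 3 geometric isomers: CN cis, Br trans; CN cis, Br cis (chiral); CN trans, Br cis.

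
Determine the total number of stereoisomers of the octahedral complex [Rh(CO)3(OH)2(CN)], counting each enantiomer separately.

3

Working through the distinct placements yields 3 geometric isomers: CO mer, OH trans; CO fac, OH cis; CO mer, OH cis.
Each arrangement has an internal mirror plane or centre of symmetry, so none is chiral.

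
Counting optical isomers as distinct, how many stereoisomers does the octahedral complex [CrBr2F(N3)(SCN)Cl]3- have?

15

The six octahedral sites form three mutually perpendicular trans pairs.
Systematic enumeration (placing each ligand type in turn and discarding arrangements equivalent by rotation or reflection) gives 9 geometric isomers.
Of these, 6 lack any improper symmetry element and so occur as enantiomeric pairs, giving 9 + 6 = 15 stereoisomers in total.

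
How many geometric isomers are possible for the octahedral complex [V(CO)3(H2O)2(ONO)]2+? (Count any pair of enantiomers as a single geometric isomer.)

3

In an octahedral complex each vertex has one trans partner and four cis neighbours.
The distinct arrangements are (3 in all): CO mer, H2O cis; CO mer, H2O trans; CO fac, H2O cis.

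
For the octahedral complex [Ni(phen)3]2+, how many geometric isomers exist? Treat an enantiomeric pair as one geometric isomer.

1

Each phen is bidentate and must span two cis positions.
Only one geometric arrangement is possible; it has no improper symmetry element, so it exists as a pair of enantiomers (2 stereoisomers).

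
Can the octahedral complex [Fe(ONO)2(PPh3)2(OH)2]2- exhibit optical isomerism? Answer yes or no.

yes

The six octahedral sites form three mutually perpendicular trans pairs.
Working through the distinct placements yields 5 geometric isomers: ONO trans, PPh3 trans, OH trans; ONO cis, PPh3 cis, OH trans; ONO cis, PPh3 trans, OH cis; ONO cis, PPh3 cis, OH cis (chiral); ONO trans, PPh3 cis, OH cis.
One of these lacks any improper symmetry element and so occurs as an enantiomeric pair, giving 5 + 1 = 6 stereoisomers in total.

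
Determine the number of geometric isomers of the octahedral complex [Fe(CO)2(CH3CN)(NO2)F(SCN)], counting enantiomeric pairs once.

The six octahedral sites form three mutually perpendicular trans pairs.
Systematic enumeration (placing each ligand type in turn and discarding arrangements equivalent by rotation or reflection) gives 9 geometric isomers.

9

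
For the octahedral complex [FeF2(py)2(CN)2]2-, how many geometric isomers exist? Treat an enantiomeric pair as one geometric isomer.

Working through the distinct placements yields 5 geometric isomers: F trans, py trans, CN trans; F cis, py cis, CN trans; F cis, py trans, CN cis; F cis, py cis, CN cis (chiral); F trans, py cis, CN cis.

5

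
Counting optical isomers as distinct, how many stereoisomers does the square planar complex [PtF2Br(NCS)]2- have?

The distinct arrangements are (2 in all): F cis; F trans.
Each arrangement has an internal mirror plane or centre of symmetry, so none is chiral.

2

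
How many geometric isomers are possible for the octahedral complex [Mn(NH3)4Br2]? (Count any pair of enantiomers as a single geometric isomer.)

2

Working through the distinct placements yields 2 geometric isomers: Br trans; Br cis.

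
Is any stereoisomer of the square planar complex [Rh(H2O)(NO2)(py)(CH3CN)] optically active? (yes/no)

no

In a square planar complex each vertex has one trans partner and two cis neighbours.
Systematic placement gives 3 geometric isomers: (CH3CN/NO2 trans, H2O/py trans); (CH3CN/py trans, H2O/NO2 trans); (CH3CN/H2O trans, NO2/py trans).
Each arrangement has an internal mirror plane or centre of symmetry, so none is chiral.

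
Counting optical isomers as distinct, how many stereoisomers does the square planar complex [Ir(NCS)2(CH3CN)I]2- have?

2

A square has two trans pairs of vertices; adjacent vertices are cis.
Systematic placement gives 2 geometric isomers: NCS cis; NCS trans.
Each arrangement has an internal mirror plane or centre of symmetry, so none is chiral.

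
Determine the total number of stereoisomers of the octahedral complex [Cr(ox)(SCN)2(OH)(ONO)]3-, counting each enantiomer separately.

6

Each ox is bidentate and must span two cis positions.
Working through the distinct placements yields 4 geometric isomers: SCN cis (3 arrangements, 2 chiral); SCN trans.
Of these, 2 lack any improper symmetry element and so occur as enantiomeric pairs, giving 4 + 2 = 6 stereoisomers in total.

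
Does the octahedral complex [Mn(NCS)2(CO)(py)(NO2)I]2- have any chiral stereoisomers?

yes

The six octahedral sites form three mutually perpendicular trans pairs.
Exhaustive case analysis gives 9 geometric isomers.
Of these, 6 lack any improper symmetry element and so occur as enantiomeric pairs, giving 9 + 6 = 15 stereoisomers in total.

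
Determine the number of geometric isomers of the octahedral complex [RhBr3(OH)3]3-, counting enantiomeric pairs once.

In an octahedral complex each vertex has one trans partner and four cis neighbours.
There are 2 geometric isomers: Br mer; Br fac.

2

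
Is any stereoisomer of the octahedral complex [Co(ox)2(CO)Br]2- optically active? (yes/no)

yes

In an octahedral complex each vertex has one trans partner and four cis neighbours.
Each ox is bidentate and must span two cis positions.
Systematic placement gives 2 geometric isomers: CO and Br mutually trans; CO and Br mutually cis (chiral).
One of these lacks any improper symmetry element and so occurs as an enantiomeric pair, giving 2 + 1 = 3 stereoisomers in total.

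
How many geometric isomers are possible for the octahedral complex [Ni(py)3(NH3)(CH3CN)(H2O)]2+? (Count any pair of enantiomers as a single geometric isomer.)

In an octahedral complex each vertex has one trans partner and four cis neighbours.
The distinct arrangements are (4 in all): py mer (3 arrangements); py fac (chiral).

4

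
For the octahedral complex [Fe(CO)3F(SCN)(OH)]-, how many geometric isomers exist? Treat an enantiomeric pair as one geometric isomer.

An octahedron has six vertices in three trans pairs; every non-trans pair is cis.
Working through the distinct placements yields 4 geometric isomers: CO mer (3 arrangements); CO fac (chiral).

4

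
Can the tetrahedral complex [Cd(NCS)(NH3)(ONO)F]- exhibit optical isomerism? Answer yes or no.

yes

In a tetrahedral complex all four positions are equivalent and every pair of ligands is adjacent — there is no cis/trans distinction.
Only one geometric arrangement is possible; it has no improper symmetry element, so it exists as a pair of enantiomers (2 stereoisomers).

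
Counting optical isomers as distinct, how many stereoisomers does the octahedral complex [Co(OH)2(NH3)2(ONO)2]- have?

The six octahedral sites form three mutually perpendicular trans pairs.
Systematic placement gives 5 geometric isomers: OH trans, NH3 trans, ONO trans; OH cis, NH3 trans, ONO cis; OH cis, NH3 cis, ONO trans; OH cis, NH3 cis, ONO cis (chiral); OH trans, NH3 cis, ONO cis.
One of these lacks any improper symmetry element and so occurs as an enantiomeric pair, giving 5 + 1 = 6 stereoisomers in total.

6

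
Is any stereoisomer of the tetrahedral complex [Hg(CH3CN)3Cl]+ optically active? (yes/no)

no

All four vertices of a tetrahedron are equivalent and mutually adjacent, so cis/trans isomerism cannot arise.
Only one geometric arrangement is possible.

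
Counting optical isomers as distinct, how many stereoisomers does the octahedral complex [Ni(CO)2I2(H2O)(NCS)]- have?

8

In an octahedral complex each vertex has one trans partner and four cis neighbours.
The distinct arrangements are (6 in all): CO trans, I cis; CO trans, I trans; CO cis, I cis (3 arrangements, 2 chiral); CO cis, I trans.
Of these, 2 lack any improper symmetry element and so occur as enantiomeric pairs, giving 6 + 2 = 8 stereoisomers in total.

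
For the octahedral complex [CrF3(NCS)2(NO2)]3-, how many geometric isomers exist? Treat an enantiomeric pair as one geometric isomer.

3

There are 3 geometric isomers: F mer, NCS cis; F mer, NCS trans; F fac, NCS cis.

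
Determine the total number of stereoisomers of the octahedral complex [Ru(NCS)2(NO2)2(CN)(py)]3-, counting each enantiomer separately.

8

An octahedron has six vertices in three trans pairs; every non-trans pair is cis.
Working through the distinct placements yields 6 geometric isomers: NCS cis, NO2 cis (3 arrangements, 2 chiral); NCS cis, NO2 trans; NCS trans, NO2 cis; NCS trans, NO2 trans.
Of these, 2 lack any improper symmetry element and so occur as enantiomeric pairs, giving 6 + 2 = 8 stereoisomers in total.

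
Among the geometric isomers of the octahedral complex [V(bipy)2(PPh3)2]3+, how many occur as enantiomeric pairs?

Each bipy is bidentate and must span two cis positions.
Systematic placement gives 2 geometric isomers: PPh3 trans; PPh3 cis (chiral).
One of these lacks any improper symmetry element and so occurs as an enantiomeric pair, giving 2 + 1 = 3 stereoisomers in total.

1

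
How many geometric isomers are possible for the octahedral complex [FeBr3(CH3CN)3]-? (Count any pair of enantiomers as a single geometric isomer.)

2

In an octahedral complex each vertex has one trans partner and four cis neighbours.
Systematic placement gives 2 geometric isomers: Br mer; Br fac.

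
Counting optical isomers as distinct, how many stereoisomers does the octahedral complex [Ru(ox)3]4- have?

2

In an octahedral complex each vertex has one trans partner and four cis neighbours.
Each ox is bidentate and must span two cis positions.
Only one geometric arrangement is possible; it has no improper symmetry element, so it exists as a pair of enantiomers (2 stereoisomers).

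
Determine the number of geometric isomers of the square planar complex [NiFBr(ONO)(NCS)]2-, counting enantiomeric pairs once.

A square has two trans pairs of vertices; adjacent vertices are cis.
The distinct arrangements are (3 in all): (Br/NCS trans, F/ONO trans); (Br/ONO trans, F/NCS trans); (Br/F trans, NCS/ONO trans).

3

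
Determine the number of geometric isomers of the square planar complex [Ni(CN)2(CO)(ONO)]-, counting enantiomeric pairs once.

2

Systematic placement gives 2 geometric isomers: CN cis; CN trans.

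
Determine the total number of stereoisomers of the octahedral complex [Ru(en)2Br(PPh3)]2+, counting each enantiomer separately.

3

In an octahedral complex each vertex has one trans partner and four cis neighbours.
Each en is bidentate and must span two cis positions.
There are 2 geometric isomers: Br and PPh3 mutually trans; Br and PPh3 mutually cis (chiral).
One of these lacks any improper symmetry element and so occurs as an enantiomeric pair, giving 2 + 1 = 3 stereoisomers in total.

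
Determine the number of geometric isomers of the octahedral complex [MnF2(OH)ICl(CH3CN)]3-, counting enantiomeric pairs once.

An octahedron has six vertices in three trans pairs; every non-trans pair is cis.
Systematic enumeration (placing each ligand type in turn and discarding arrangements equivalent by rotation or reflection) gives 9 geometric isomers.

9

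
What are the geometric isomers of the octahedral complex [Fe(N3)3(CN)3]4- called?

fac and mer

Working through the distinct placements yields 2 geometric isomers: N3 mer; N3 fac.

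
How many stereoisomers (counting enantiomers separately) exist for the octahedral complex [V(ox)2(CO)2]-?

3

An octahedron has six vertices in three trans pairs; every non-trans pair is cis.
Each ox is bidentate and must span two cis positions.
Systematic placement gives 2 geometric isomers: CO trans; CO cis (chiral).
One of these lacks any improper symmetry element and so occurs as an enantiomeric pair, giving 2 + 1 = 3 stereoisomers in total.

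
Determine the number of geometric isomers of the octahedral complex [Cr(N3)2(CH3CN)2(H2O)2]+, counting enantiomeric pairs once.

In an octahedral complex each vertex has one trans partner and four cis neighbours.
Working through the distinct placements yields 5 geometric isomers: N3 trans, CH3CN trans, H2O trans; N3 cis, CH3CN trans, H2O cis; N3 trans, CH3CN cis, H2O cis; N3 cis, CH3CN cis, H2O cis (chiral); N3 cis, CH3CN cis, H2O trans.

5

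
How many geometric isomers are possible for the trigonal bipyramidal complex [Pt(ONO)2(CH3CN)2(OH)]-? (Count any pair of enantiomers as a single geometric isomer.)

5

A trigonal bipyramid has two axial and three equatorial sites, which are chemically inequivalent.
Placing the ligands in turn and identifying arrangements related by rotation or reflection leaves 5 distinct geometric isomers.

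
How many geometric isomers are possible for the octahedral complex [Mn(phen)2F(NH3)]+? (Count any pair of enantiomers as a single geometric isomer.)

The six octahedral sites form three mutually perpendicular trans pairs.
Each phen is bidentate and must span two cis positions.
The distinct arrangements are (2 in all): F and NH3 mutually trans; F and NH3 mutually cis (chiral).

2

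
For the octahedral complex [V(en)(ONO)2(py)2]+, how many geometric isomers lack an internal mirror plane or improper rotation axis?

The six octahedral sites form three mutually perpendicular trans pairs.
Each en is bidentate and must span two cis positions.
The distinct arrangements are (3 in all): ONO trans, py cis; ONO cis, py trans; ONO cis, py cis (chiral).
One of these lacks any improper symmetry element and so occurs as an enantiomeric pair, giving 3 + 1 = 4 stereoisomers in total.

1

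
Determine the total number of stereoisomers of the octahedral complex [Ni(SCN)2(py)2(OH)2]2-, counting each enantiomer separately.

An octahedron has six vertices in three trans pairs; every non-trans pair is cis.
There are 5 geometric isomers: SCN trans, py trans, OH trans; SCN cis, py cis, OH trans; SCN cis, py trans, OH cis; SCN cis, py cis, OH cis (chiral); SCN trans, py cis, OH cis.
One of these lacks any improper symmetry element and so occurs as an enantiomeric pair, giving 5 + 1 = 6 stereoisomers in total.

6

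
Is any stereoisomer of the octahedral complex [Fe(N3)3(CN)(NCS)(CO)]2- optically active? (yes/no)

yes

An octahedron has six vertices in three trans pairs; every non-trans pair is cis.
Systematic placement gives 4 geometric isomers: N3 mer (3 arrangements); N3 fac (chiral).
One of these lacks any improper symmetry element and so occurs as an enantiomeric pair, giving 4 + 1 = 5 stereoisomers in total.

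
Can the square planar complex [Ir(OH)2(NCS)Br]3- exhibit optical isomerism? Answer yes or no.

In a square planar complex each vertex has one trans partner and two cis neighbours.
There are 2 geometric isomers: OH cis; OH trans.
Each arrangement has an internal mirror plane or centre of symmetry, so none is chiral.

no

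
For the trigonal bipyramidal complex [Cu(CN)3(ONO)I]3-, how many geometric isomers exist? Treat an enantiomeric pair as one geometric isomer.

4

There are 4 geometric isomers: ONO equatorial, I equatorial; ONO equatorial, I axial; ONO axial, I equatorial; ONO axial, I axial.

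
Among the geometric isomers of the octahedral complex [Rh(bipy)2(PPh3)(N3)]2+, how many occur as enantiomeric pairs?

1

In an octahedral complex each vertex has one trans partner and four cis neighbours.
Each bipy is bidentate and must span two cis positions.
Systematic placement gives 2 geometric isomers: PPh3 and N3 mutually trans; PPh3 and N3 mutually cis (chiral).
One of these lacks any improper symmetry element and so occurs as an enantiomeric pair, giving 2 + 1 = 3 stereoisomers in total.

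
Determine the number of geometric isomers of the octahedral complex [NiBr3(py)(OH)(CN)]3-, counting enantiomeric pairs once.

An octahedron has six vertices in three trans pairs; every non-trans pair is cis.
Systematic placement gives 4 geometric isomers: Br mer (3 arrangements); Br fac (chiral).

4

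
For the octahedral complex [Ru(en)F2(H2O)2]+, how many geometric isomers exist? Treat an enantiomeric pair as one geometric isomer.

3

Each en is bidentate and must span two cis positions.
There are 3 geometric isomers: F trans, H2O cis; F cis, H2O cis (chiral); F cis, H2O trans.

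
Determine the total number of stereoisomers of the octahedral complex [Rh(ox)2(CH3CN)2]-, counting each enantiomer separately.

An octahedron has six vertices in three trans pairs; every non-trans pair is cis.
Each ox is bidentate and must span two cis positions.
The distinct arrangements are (2 in all): CH3CN trans; CH3CN cis (chiral).
One of these lacks any improper symmetry element and so occurs as an enantiomeric pair, giving 2 + 1 = 3 stereoisomers in total.

3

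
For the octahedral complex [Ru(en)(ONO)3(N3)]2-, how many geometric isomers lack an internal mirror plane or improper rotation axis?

An octahedron has six vertices in three trans pairs; every non-trans pair is cis.
Each en is bidentate and must span two cis positions.
Systematic placement gives 2 geometric isomers: ONO fac; ONO mer.
Each arrangement has an internal mirror plane or centre of symmetry, so none is chiral.

0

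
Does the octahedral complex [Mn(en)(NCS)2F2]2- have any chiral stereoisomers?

In an octahedral complex each vertex has one trans partner and four cis neighbours.
Each en is bidentate and must span two cis positions.
Working through the distinct placements yields 3 geometric isomers: NCS cis, F trans; NCS cis, F cis (chiral); NCS trans, F cis.
One of these lacks any improper symmetry element and so occurs as an enantiomeric pair, giving 3 + 1 = 4 stereoisomers in total.

yes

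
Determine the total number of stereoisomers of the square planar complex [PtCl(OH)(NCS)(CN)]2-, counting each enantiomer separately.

3

In a square planar complex each vertex has one trans partner and two cis neighbours.
Systematic placement gives 3 geometric isomers: (CN/NCS trans, Cl/OH trans); (CN/OH trans, Cl/NCS trans); (CN/Cl trans, NCS/OH trans).
Each arrangement has an internal mirror plane or centre of symmetry, so none is chiral.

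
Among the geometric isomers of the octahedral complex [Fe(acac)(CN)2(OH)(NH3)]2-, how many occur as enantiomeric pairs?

2

In an octahedral complex each vertex has one trans partner and four cis neighbours.
Each acac is bidentate and must span two cis positions.
There are 4 geometric isomers: CN trans; CN cis (3 arrangements, 2 chiral).
Of these, 2 lack any improper symmetry element and so occur as enantiomeric pairs, giving 4 + 2 = 6 stereoisomers in total.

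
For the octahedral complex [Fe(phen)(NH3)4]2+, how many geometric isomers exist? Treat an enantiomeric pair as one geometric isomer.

1

In an octahedral complex each vertex has one trans partner and four cis neighbours.
Each phen is bidentate and must span two cis positions.
Only one geometric arrangement is possible.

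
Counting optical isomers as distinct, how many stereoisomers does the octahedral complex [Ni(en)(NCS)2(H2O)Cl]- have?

Each en is bidentate and must span two cis positions.
Systematic placement gives 4 geometric isomers: NCS cis (3 arrangements, 2 chiral); NCS trans.
Of these, 2 lack any improper symmetry element and so occur as enantiomeric pairs, giving 4 + 2 = 6 stereoisomers in total.

6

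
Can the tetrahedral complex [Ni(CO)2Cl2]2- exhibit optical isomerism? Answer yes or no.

In a tetrahedral complex all four positions are equivalent and every pair of ligands is adjacent — there is no cis/trans distinction.
Only one geometric arrangement is possible.

no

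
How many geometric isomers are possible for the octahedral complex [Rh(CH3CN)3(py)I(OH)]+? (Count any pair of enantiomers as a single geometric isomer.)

4

An octahedron has six vertices in three trans pairs; every non-trans pair is cis.
Working through the distinct placements yields 4 geometric isomers: CH3CN mer (3 arrangements); CH3CN fac (chiral).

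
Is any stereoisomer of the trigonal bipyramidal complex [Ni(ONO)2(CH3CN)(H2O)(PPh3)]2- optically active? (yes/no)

yes

A trigonal bipyramid has two axial and three equatorial sites, which are chemically inequivalent.
Exhaustive case analysis gives 7 geometric isomers.
Of these, 3 lack any improper symmetry element and so occur as enantiomeric pairs, giving 7 + 3 = 10 stereoisomers in total.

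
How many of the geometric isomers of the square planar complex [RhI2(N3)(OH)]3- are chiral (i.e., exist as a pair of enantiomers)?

There are 2 geometric isomers: I cis; I trans.
Each arrangement has an internal mirror plane or centre of symmetry, so none is chiral.

0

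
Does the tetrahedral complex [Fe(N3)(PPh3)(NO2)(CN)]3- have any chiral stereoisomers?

yes

All four vertices of a tetrahedron are equivalent and mutually adjacent, so cis/trans isomerism cannot arise.
Only one geometric arrangement is possible; it has no improper symmetry element, so it exists as a pair of enantiomers (2 stereoisomers).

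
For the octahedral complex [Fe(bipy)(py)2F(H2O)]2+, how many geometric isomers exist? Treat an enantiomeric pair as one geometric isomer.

Each bipy is bidentate and must span two cis positions.
Systematic placement gives 4 geometric isomers: py cis (3 arrangements, 2 chiral); py trans.

4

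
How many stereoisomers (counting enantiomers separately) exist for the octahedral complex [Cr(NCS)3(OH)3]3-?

In an octahedral complex each vertex has one trans partner and four cis neighbours.
Working through the distinct placements yields 2 geometric isomers: NCS mer; NCS fac.
Each arrangement has an internal mirror plane or centre of symmetry, so none is chiral.

2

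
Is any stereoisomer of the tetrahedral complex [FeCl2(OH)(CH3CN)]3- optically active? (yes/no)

no

Only one geometric arrangement is possible.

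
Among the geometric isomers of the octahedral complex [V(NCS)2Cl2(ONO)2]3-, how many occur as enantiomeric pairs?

The six octahedral sites form three mutually perpendicular trans pairs.
The distinct arrangements are (5 in all): NCS trans, Cl trans, ONO trans; NCS cis, Cl trans, ONO cis; NCS cis, Cl cis, ONO trans; NCS cis, Cl cis, ONO cis (chiral); NCS trans, Cl cis, ONO cis.
One of these lacks any improper symmetry element and so occurs as an enantiomeric pair, giving 5 + 1 = 6 stereoisomers in total.

1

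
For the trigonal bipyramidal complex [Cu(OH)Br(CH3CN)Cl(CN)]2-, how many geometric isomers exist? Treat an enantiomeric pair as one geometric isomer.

A trigonal bipyramid has two axial and three equatorial sites, which are chemically inequivalent.
Exhaustive case analysis gives 10 geometric isomers.

10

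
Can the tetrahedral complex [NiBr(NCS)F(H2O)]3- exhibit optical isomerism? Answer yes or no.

yes

All four vertices of a tetrahedron are equivalent and mutually adjacent, so cis/trans isomerism cannot arise.
Only one geometric arrangement is possible; it has no improper symmetry element, so it exists as a pair of enantiomers (2 stereoisomers).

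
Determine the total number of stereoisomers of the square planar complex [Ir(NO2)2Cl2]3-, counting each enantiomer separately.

There are 2 geometric isomers: NO2 cis; NO2 trans.
Each arrangement has an internal mirror plane or centre of symmetry, so none is chiral.

2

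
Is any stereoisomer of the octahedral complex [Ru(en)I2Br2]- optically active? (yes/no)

An octahedron has six vertices in three trans pairs; every non-trans pair is cis.
Each en is bidentate and must span two cis positions.
The distinct arrangements are (3 in all): I cis, Br trans; I cis, Br cis (chiral); I trans, Br cis.
One of these lacks any improper symmetry element and so occurs as an enantiomeric pair, giving 3 + 1 = 4 stereoisomers in total.

yes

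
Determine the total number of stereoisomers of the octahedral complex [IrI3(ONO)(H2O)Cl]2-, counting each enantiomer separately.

5

There are 4 geometric isomers: I mer (3 arrangements); I fac (chiral).
One of these lacks any improper symmetry element and so occurs as an enantiomeric pair, giving 4 + 1 = 5 stereoisomers in total.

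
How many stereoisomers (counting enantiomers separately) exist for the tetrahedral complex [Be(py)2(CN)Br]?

All four vertices of a tetrahedron are equivalent and mutually adjacent, so cis/trans isomerism cannot arise.
Only one geometric arrangement is possible.

1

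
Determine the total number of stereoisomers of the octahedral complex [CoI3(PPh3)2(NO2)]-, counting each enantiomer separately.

3

The distinct arrangements are (3 in all): I mer, PPh3 trans; I mer, PPh3 cis; I fac, PPh3 cis.
Each arrangement has an internal mirror plane or centre of symmetry, so none is chiral.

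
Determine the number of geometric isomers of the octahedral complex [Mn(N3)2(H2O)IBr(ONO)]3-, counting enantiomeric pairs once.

In an octahedral complex each vertex has one trans partner and four cis neighbours.
Systematic enumeration (placing each ligand type in turn and discarding arrangements equivalent by rotation or reflection) gives 9 geometric isomers.

9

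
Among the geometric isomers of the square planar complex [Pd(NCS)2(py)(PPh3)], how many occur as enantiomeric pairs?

In a square planar complex each vertex has one trans partner and two cis neighbours.
Working through the distinct placements yields 2 geometric isomers: NCS cis; NCS trans.
Each arrangement has an internal mirror plane or centre of symmetry, so none is chiral.

0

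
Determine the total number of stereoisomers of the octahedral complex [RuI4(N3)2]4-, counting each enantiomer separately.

2

An octahedron has six vertices in three trans pairs; every non-trans pair is cis.
Working through the distinct placements yields 2 geometric isomers: N3 trans; N3 cis.
Each arrangement has an internal mirror plane or centre of symmetry, so none is chiral.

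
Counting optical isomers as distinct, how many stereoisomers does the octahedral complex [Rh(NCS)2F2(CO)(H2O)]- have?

In an octahedral complex each vertex has one trans partner and four cis neighbours.
Working through the distinct placements yields 6 geometric isomers: NCS trans, F cis; NCS cis, F cis (3 arrangements, 2 chiral); NCS trans, F trans; NCS cis, F trans.
Of these, 2 lack any improper symmetry element and so occur as enantiomeric pairs, giving 6 + 2 = 8 stereoisomers in total.

8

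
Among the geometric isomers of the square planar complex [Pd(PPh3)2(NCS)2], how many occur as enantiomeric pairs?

A square has two trans pairs of vertices; adjacent vertices are cis.
Working through the distinct placements yields 2 geometric isomers: PPh3 cis; PPh3 trans.
Each arrangement has an internal mirror plane or centre of symmetry, so none is chiral.

0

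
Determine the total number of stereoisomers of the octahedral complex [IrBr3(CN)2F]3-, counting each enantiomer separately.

3

An octahedron has six vertices in three trans pairs; every non-trans pair is cis.
There are 3 geometric isomers: Br mer, CN cis; Br mer, CN trans; Br fac, CN cis.
Each arrangement has an internal mirror plane or centre of symmetry, so none is chiral.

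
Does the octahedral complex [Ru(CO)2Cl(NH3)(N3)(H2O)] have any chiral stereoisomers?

An octahedron has six vertices in three trans pairs; every non-trans pair is cis.
Systematic enumeration (placing each ligand type in turn and discarding arrangements equivalent by rotation or reflection) gives 9 geometric isomers.
Of these, 6 lack any improper symmetry element and so occur as enantiomeric pairs, giving 9 + 6 = 15 stereoisomers in total.

yes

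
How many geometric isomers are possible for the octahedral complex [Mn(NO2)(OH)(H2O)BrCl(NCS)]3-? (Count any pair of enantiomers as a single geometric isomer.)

In an octahedral complex each vertex has one trans partner and four cis neighbours.
Exhaustive case analysis gives 15 geometric isomers.

15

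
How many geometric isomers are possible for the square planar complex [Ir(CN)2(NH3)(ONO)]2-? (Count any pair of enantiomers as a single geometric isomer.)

2

In a square planar complex each vertex has one trans partner and two cis neighbours.
Working through the distinct placements yields 2 geometric isomers: CN cis; CN trans.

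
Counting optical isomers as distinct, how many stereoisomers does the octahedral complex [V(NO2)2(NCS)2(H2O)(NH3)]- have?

The distinct arrangements are (6 in all): NO2 trans, NCS cis; NO2 cis, NCS cis (3 arrangements, 2 chiral); NO2 trans, NCS trans; NO2 cis, NCS trans.
Of these, 2 lack any improper symmetry element and so occur as enantiomeric pairs, giving 6 + 2 = 8 stereoisomers in total.

8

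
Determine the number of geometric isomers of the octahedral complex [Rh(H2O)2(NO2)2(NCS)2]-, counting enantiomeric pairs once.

In an octahedral complex each vertex has one trans partner and four cis neighbours.
The distinct arrangements are (5 in all): H2O trans, NO2 trans, NCS trans; H2O trans, NO2 cis, NCS cis; H2O cis, NO2 trans, NCS cis; H2O cis, NO2 cis, NCS cis (chiral); H2O cis, NO2 cis, NCS trans.

5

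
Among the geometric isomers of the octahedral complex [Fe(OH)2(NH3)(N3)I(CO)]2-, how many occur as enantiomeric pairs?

Exhaustive case analysis gives 9 geometric isomers.
Of these, 6 lack any improper symmetry element and so occur as enantiomeric pairs, giving 9 + 6 = 15 stereoisomers in total.

6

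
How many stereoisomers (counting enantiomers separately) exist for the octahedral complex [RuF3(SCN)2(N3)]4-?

3

The six octahedral sites form three mutually perpendicular trans pairs.
Systematic placement gives 3 geometric isomers: F mer, SCN trans; F mer, SCN cis; F fac, SCN cis.
Each arrangement has an internal mirror plane or centre of symmetry, so none is chiral.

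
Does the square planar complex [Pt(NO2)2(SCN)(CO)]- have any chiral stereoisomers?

no

A square has two trans pairs of vertices; adjacent vertices are cis.
Working through the distinct placements yields 2 geometric isomers: NO2 cis; NO2 trans.
Each arrangement has an internal mirror plane or centre of symmetry, so none is chiral.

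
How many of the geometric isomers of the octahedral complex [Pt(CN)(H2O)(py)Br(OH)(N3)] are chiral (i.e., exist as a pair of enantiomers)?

An octahedron has six vertices in three trans pairs; every non-trans pair is cis.
Systematic enumeration (placing each ligand type in turn and discarding arrangements equivalent by rotation or reflection) gives 15 geometric isomers.
Of these, 15 lack any improper symmetry element and so occur as enantiomeric pairs, giving 15 + 15 = 30 stereoisomers in total.

15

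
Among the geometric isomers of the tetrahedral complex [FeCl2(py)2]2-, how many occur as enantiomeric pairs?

0

All four vertices of a tetrahedron are equivalent and mutually adjacent, so cis/trans isomerism cannot arise.
Only one geometric arrangement is possible.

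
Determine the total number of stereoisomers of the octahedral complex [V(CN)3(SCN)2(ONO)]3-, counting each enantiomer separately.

An octahedron has six vertices in three trans pairs; every non-trans pair is cis.
There are 3 geometric isomers: CN mer, SCN trans; CN mer, SCN cis; CN fac, SCN cis.
Each arrangement has an internal mirror plane or centre of symmetry, so none is chiral.

3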